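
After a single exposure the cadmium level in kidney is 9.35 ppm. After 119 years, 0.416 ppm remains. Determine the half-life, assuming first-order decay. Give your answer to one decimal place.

26.5 years

A/A₀ = 0.416/9.35 ≈ 0.044492.
n = log₂(22.476) ≈ 4.4903 half-lives elapsed in 119 years.
t½ = 119/4.4903 ≈ 26.502 years.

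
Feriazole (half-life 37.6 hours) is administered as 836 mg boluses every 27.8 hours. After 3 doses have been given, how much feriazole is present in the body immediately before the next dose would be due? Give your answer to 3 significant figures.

The 3 doses were given 83.4, 55.6, 27.8 hours ago.
Total = 836·(1/2)^(83.4/37.6) + 836·(1/2)^(55.6/37.6) + 836·(1/2)^(27.8/37.6)
      = 179.68 + 299.96 + 500.77 ≈ 980.41 mg.

980 mg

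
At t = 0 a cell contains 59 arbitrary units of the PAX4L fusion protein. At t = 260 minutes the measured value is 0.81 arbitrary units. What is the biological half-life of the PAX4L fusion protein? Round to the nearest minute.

42 minutes

A/A₀ = 0.81/59 ≈ 0.013729.
n = log₂(72.84) ≈ 6.1866 half-lives elapsed in 260 minutes.
t½ = 260/6.1866 ≈ 42.026 minutes.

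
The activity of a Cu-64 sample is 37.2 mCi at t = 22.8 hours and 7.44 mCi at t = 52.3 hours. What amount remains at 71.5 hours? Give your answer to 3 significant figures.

Over Δt = 52.3 − 22.8 = 29.5 hours, the level fell by a factor of 37.2/7.44 ≈ 5.
n = log₂(5) ≈ 2.3219 half-lives, so t½ = 29.5/2.3219 ≈ 12.705 hours.
From t = 52.3 to t = 71.5: 7.44 × (1/2)^((71.5−52.3)/12.705) ≈ 2.6101 mCi.

2.61 mCi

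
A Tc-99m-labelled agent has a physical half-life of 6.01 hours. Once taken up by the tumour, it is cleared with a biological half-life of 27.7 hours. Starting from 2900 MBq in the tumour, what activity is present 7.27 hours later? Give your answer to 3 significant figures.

1/t_eff = 1/t_phys + 1/t_biol = 1/6.01 + 1/27.7 = 0.20249 per hour.
t_eff = 6.01 × 27.7 / (6.01 + 27.7) ≈ 4.9385 hours.
Remaining = 2900 × (1/2)^(7.27/4.9385) = 2900 × (1/2)^1.4721 ≈ 1045.3 MBq.

1050 MBq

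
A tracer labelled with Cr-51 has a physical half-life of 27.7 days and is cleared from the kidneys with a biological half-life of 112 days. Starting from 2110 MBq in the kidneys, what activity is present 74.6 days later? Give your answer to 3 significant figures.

206 MBq

1/t_eff = 1/t_phys + 1/t_biol = 1/27.7 + 1/112 = 0.04503 per day.
t_eff = 27.7 × 112 / (27.7 + 112) ≈ 22.208 days.
Remaining = 2110 × (1/2)^(74.6/22.208) = 2110 × (1/2)^3.3592 ≈ 205.62 MBq.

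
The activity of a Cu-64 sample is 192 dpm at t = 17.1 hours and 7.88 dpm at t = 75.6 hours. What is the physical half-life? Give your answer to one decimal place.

12.7 hours

Over Δt = 75.6 − 17.1 = 58.5 hours, the level fell by a factor of 192/7.88 ≈ 24.365.
n = log₂(24.365) ≈ 4.6068 half-lives, so t½ = 58.5/4.6068 ≈ 12.699 hours.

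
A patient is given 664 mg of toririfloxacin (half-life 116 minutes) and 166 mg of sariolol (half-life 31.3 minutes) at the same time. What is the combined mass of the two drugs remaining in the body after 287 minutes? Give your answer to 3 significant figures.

toririfloxacin: 664 × (1/2)^(287/116) = 664 × (1/2)^2.4741 ≈ 119.5 mg.
sariolol: 166 × (1/2)^(287/31.3) = 166 × (1/2)^9.1693 ≈ 0.28831 mg.
Total = 119.5 + 0.28831 ≈ 119.79 mg.

120 mg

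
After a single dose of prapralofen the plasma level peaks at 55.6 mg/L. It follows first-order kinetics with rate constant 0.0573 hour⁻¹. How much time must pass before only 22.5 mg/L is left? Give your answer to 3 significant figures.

15.8 hours

t½ = ln 2 / k = 0.69315 / 0.0573 ≈ 12.097 hours.
Fraction remaining = 22.5/55.6 ≈ 0.40468.
n = log₂(55.6/22.5) = ln(2.4711)/ln 2 ≈ 1.3052 half-lives.
t = n × t½ = 1.3052 × 12.097 ≈ 15.788 hours.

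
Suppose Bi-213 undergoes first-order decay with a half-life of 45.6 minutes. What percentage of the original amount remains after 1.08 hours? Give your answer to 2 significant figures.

37%

1.08 hours = 64.8 minutes.
n = 64.8/45.6 ≈ 1.4211 half-lives.
Fraction remaining = (1/2)^1.4211 ≈ 0.37344, i.e. 37.344%.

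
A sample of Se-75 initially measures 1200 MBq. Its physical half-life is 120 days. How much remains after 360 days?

150 MBq

Elapsed time is 3 half-lives (360/120).
Each half-life halves the amount: 1200 × (1/2)^3 = 1200/8 = 150 MBq.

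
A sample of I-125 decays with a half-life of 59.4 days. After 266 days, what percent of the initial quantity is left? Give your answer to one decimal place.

n = 266/59.4 ≈ 4.4781 half-lives.
Fraction remaining = (1/2)^4.4781 ≈ 0.04487, i.e. 4.487%.

4.5%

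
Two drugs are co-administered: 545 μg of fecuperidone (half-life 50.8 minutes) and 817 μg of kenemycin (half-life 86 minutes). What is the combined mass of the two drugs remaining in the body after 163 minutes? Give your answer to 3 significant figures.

fecuperidone: 545 × (1/2)^(163/50.8) = 545 × (1/2)^3.2087 ≈ 58.951 μg.
kenemycin: 817 × (1/2)^(163/86) = 817 × (1/2)^1.8953 ≈ 219.62 μg.
Total = 58.951 + 219.62 ≈ 278.57 μg.

279 μg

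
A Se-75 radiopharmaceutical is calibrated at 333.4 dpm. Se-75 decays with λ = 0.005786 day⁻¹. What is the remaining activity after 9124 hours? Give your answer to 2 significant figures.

37 dpm

t½ = ln 2 / λ = 0.69315 / 0.005786 ≈ 119.8 days.
Convert the elapsed time: 9124 hours = 380.167 days.
Number of half-lives: n = 380.167/119.8 ≈ 3.1734.
Remaining = 333.4 × (1/2)^3.1734 = 333.4 × 0.11084 ≈ 36.955 dpm.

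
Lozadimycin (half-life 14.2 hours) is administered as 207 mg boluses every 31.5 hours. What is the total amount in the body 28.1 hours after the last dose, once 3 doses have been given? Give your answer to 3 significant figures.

66.2 mg

The 3 doses were given 91.1, 59.6, 28.1 hours ago.
Total = 207·(1/2)^(91.1/14.2) + 207·(1/2)^(59.6/14.2) + 207·(1/2)^(28.1/14.2)
      = 2.425 + 11.285 + 52.513 ≈ 66.223 mg.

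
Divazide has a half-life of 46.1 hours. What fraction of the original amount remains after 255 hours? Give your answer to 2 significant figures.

0.022

n = 255/46.1 ≈ 5.5315 half-lives.
Fraction remaining = (1/2)^5.5315 ≈ 0.021621.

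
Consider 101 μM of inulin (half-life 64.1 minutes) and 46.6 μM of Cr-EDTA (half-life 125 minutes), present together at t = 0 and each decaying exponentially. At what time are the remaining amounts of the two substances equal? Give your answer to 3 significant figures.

147 minutes

Set 101·(1/2)^(t/64.1) = 46.6·(1/2)^(t/125).
Taking log₂: log₂(101/46.6) = t·(1/64.1 − 1/125).
log₂(2.1674) = 1.116; 1/64.1 − 1/125 = 0.0076006.
t = 1.116 / 0.0076006 ≈ 146.82 minutes.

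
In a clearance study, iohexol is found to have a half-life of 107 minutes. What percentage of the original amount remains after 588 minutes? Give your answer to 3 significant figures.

2.22%

n = 588/107 ≈ 5.4953 half-lives.
Fraction remaining = (1/2)^5.4953 ≈ 0.022169, i.e. 2.2169%.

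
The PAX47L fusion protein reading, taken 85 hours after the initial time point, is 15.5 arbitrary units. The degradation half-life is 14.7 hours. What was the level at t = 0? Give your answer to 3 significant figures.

Number of half-lives elapsed: n = 85/14.7 ≈ 5.7823.
A₀ = A × 2^n = 15.5 × 2^5.7823 = 15.5 × 55.036 ≈ 853.06 arbitrary units.

853 arbitrary units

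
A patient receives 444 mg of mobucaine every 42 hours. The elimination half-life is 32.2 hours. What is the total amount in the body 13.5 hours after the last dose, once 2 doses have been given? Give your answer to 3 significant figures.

The 2 doses were given 55.5, 13.5 hours ago.
Total = 444·(1/2)^(55.5/32.2) + 444·(1/2)^(13.5/32.2)
      = 134.44 + 332.03 ≈ 466.47 mg.

466 mg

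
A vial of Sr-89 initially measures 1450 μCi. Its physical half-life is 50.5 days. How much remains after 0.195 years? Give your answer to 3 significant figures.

Convert the elapsed time: 0.195 years = 71.175 days.
Number of half-lives: n = 71.175/50.5 ≈ 1.4094.
Remaining = 1450 × (1/2)^1.4094 = 1450 × 0.37647 ≈ 545.88 μCi.

546 μCi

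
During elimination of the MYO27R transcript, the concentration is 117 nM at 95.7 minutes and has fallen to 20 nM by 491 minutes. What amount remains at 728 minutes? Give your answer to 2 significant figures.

Over Δt = 491 − 95.7 = 395.3 minutes, the level fell by a factor of 117/20 ≈ 5.85.
n = log₂(5.85) ≈ 2.5484 half-lives, so t½ = 395.3/2.5484 ≈ 155.11 minutes.
From t = 491 to t = 728: 20 × (1/2)^((728−491)/155.11) ≈ 6.9356 nM.

6.9 nM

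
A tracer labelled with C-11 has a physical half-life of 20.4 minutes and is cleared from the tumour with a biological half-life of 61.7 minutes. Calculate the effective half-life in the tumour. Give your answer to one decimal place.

1/t_eff = 1/t_phys + 1/t_biol = 1/20.4 + 1/61.7 = 0.065227 per minute.
t_eff = 20.4 × 61.7 / (20.4 + 61.7) ≈ 15.331 minutes.

15.3 minutes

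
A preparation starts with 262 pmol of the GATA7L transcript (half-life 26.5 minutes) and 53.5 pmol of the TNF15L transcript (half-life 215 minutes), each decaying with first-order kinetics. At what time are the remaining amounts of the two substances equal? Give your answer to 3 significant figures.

Set 262·(1/2)^(t/26.5) = 53.5·(1/2)^(t/215).
Taking log₂: log₂(262/53.5) = t·(1/26.5 − 1/215).
log₂(4.8972) = 2.292; 1/26.5 − 1/215 = 0.033085.
t = 2.292 / 0.033085 ≈ 69.275 minutes.

69.3 minutes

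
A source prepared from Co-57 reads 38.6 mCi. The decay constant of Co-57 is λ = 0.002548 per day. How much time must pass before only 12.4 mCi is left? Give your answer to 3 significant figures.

t½ = ln 2 / λ = 0.69315 / 0.002548 ≈ 272.04 days.
Fraction remaining = 12.4/38.6 ≈ 0.32124.
n = log₂(38.6/12.4) = ln(3.1129)/ln 2 ≈ 1.6383 half-lives.
t = n × t½ = 1.6383 × 272.04 ≈ 445.67 days.

446 days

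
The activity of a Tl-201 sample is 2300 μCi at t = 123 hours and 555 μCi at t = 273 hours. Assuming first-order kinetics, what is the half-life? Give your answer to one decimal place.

73.1 hours

Over Δt = 273 − 123 = 150 hours, the level fell by a factor of 2300/555 ≈ 4.1441.
n = log₂(4.1441) ≈ 2.0511 half-lives, so t½ = 150/2.0511 ≈ 73.132 hours.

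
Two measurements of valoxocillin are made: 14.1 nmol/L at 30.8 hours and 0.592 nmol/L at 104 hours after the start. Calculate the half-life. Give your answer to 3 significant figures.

Over Δt = 104 − 30.8 = 73.2 hours, the level fell by a factor of 14.1/0.592 ≈ 23.818.
n = log₂(23.818) ≈ 4.574 half-lives, so t½ = 73.2/4.574 ≈ 16.004 hours.

16.0 hours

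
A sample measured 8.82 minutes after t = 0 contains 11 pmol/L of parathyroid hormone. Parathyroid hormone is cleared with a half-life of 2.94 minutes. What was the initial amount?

Number of half-lives elapsed: n = 8.82/2.94 ≈ 3.
A₀ = A × 2^n = 11 × 2^3 = 11 × 8 ≈ 88 pmol/L.

88 pmol/L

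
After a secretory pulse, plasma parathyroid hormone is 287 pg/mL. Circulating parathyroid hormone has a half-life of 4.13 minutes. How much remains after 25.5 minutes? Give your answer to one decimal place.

4.0 pg/mL

Number of half-lives: n = 25.5/4.13 ≈ 6.1743.
Remaining = 287 × (1/2)^6.1743 = 287 × 0.013847 ≈ 3.9739 pg/mL.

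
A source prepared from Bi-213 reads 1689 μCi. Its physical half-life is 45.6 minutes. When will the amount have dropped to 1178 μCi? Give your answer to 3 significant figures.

Fraction remaining = 1178/1689 ≈ 0.69745.
n = log₂(1689/1178) = ln(1.4338)/ln 2 ≈ 0.51983 half-lives.
t = n × t½ = 0.51983 × 45.6 ≈ 23.704 minutes.

23.7 minutes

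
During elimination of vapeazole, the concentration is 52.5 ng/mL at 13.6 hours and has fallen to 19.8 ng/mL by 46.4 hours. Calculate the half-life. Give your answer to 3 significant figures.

Over Δt = 46.4 − 13.6 = 32.8 hours, the level fell by a factor of 52.5/19.8 ≈ 2.6515.
n = log₂(2.6515) ≈ 1.4068 half-lives, so t½ = 32.8/1.4068 ≈ 23.315 hours.

23.3 hours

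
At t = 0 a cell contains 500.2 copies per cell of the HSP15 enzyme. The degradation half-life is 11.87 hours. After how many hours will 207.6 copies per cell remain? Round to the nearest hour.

15 hours

Fraction remaining = 207.6/500.2 ≈ 0.41503.
n = log₂(500.2/207.6) = ln(2.4094)/ln 2 ≈ 1.2687 half-lives.
t = n × t½ = 1.2687 × 11.87 ≈ 15.059 hours.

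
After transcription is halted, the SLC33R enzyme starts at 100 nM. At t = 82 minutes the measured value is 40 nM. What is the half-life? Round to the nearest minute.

62 minutes

A/A₀ = 40/100 ≈ 0.4.
n = log₂(2.5) ≈ 1.3219 half-lives elapsed in 82 minutes.
t½ = 82/1.3219 ≈ 62.031 minutes.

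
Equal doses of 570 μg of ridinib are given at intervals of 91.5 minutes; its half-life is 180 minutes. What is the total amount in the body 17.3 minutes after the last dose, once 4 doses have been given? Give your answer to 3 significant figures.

The 4 doses were given 291.8, 200.3, 108.8, 17.3 minutes ago.
Total = 570·(1/2)^(291.8/180) + 570·(1/2)^(200.3/180) + 570·(1/2)^(108.8/180) + 570·(1/2)^(17.3/180)
      = 185.3 + 263.57 + 374.9 + 533.26 ≈ 1357 μg.

1360 μg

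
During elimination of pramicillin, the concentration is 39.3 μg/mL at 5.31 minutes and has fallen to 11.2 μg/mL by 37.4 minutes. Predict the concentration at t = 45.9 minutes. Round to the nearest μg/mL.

Over Δt = 37.4 − 5.31 = 32.09 minutes, the level fell by a factor of 39.3/11.2 ≈ 3.5089.
n = log₂(3.5089) ≈ 1.811 half-lives, so t½ = 32.09/1.811 ≈ 17.719 minutes.
From t = 37.4 to t = 45.9: 11.2 × (1/2)^((45.9−37.4)/17.719) ≈ 8.0318 μg/mL.

8 μg/mL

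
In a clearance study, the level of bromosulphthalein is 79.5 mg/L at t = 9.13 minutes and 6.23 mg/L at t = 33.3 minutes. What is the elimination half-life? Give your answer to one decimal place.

Over Δt = 33.3 − 9.13 = 24.17 minutes, the level fell by a factor of 79.5/6.23 ≈ 12.761.
n = log₂(12.761) ≈ 3.6737 half-lives, so t½ = 24.17/3.6737 ≈ 6.5793 minutes.

6.6 minutes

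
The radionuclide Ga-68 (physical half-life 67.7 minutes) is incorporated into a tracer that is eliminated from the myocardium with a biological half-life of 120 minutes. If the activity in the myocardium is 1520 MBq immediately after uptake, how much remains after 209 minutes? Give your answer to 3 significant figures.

1/t_eff = 1/t_phys + 1/t_biol = 1/67.7 + 1/120 = 0.023104 per minute.
t_eff = 67.7 × 120 / (67.7 + 120) ≈ 43.282 minutes.
Remaining = 1520 × (1/2)^(209/43.282) = 1520 × (1/2)^4.8288 ≈ 53.484 MBq.

53.5 MBq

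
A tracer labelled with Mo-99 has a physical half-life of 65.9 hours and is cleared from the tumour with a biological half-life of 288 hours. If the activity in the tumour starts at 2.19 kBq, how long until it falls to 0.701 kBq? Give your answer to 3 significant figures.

1/t_eff = 1/t_phys + 1/t_biol = 1/65.9 + 1/288 = 0.018647 per hour.
t_eff = 65.9 × 288 / (65.9 + 288) ≈ 53.629 hours.
n = log₂(2.19/0.701) ≈ 1.6434; t = 1.6434 × 53.629 ≈ 88.136 hours.

88.1 hours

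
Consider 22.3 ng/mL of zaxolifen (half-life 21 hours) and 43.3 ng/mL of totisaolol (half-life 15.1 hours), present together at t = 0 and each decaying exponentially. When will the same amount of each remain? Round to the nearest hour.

51 hours

Set 22.3·(1/2)^(t/21) = 43.3·(1/2)^(t/15.1).
Taking log₂: log₂(22.3/43.3) = t·(1/21 − 1/15.1).
log₂(0.51501) = -0.95732; 1/21 − 1/15.1 = -0.018606.
t = -0.95732 / -0.018606 ≈ 51.452 hours.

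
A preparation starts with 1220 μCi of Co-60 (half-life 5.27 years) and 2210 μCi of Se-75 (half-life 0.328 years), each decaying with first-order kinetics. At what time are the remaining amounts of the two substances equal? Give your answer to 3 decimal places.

0.300 years

Set 1220·(1/2)^(t/5.27) = 2210·(1/2)^(t/0.328).
Taking log₂: log₂(1220/2210) = t·(1/5.27 − 1/0.328).
log₂(0.55204) = -0.85717; 1/5.27 − 1/0.328 = -2.859.
t = -0.85717 / -2.859 ≈ 0.29981 years.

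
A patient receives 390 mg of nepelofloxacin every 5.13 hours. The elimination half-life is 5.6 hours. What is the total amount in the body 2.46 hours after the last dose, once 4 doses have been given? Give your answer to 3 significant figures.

The 4 doses were given 17.85, 12.72, 7.59, 2.46 hours ago.
Total = 390·(1/2)^(17.85/5.6) + 390·(1/2)^(12.72/5.6) + 390·(1/2)^(7.59/5.6) + 390·(1/2)^(2.46/5.6)
      = 42.809 + 80.779 + 152.43 + 287.62 ≈ 563.64 mg.

564 mg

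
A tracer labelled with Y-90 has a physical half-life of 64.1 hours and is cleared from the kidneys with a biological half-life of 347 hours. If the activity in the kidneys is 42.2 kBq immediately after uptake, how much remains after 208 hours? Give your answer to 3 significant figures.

1/t_eff = 1/t_phys + 1/t_biol = 1/64.1 + 1/347 = 0.018482 per hour.
t_eff = 64.1 × 347 / (64.1 + 347) ≈ 54.105 hours.
Remaining = 42.2 × (1/2)^(208/54.105) = 42.2 × (1/2)^3.8444 ≈ 2.938 kBq.

2.94 kBq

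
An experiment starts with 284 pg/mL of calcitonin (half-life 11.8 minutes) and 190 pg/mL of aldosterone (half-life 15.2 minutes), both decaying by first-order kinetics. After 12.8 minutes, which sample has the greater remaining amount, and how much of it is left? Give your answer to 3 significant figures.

calcitonin: 284 × (1/2)^1.0847 ≈ 133.9 pg/mL.
aldosterone: 190 × (1/2)^0.84211 ≈ 105.99 pg/mL.
Calcitonin has more remaining, at ≈ 133.9 pg/mL.

calcitonin, 134 pg/mL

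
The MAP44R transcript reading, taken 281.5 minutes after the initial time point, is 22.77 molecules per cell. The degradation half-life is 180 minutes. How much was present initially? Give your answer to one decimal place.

67.3 molecules per cell

Number of half-lives elapsed: n = 281.5/180 ≈ 1.5639.
A₀ = A × 2^n = 22.77 × 2^1.5639 = 22.77 × 2.9565 ≈ 67.319 molecules per cell.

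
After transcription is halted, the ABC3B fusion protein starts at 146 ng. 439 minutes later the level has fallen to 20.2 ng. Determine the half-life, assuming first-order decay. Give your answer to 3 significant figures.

A/A₀ = 20.2/146 ≈ 0.13836.
n = log₂(7.2277) ≈ 2.8535 half-lives elapsed in 439 minutes.
t½ = 439/2.8535 ≈ 153.84 minutes.

154 minutes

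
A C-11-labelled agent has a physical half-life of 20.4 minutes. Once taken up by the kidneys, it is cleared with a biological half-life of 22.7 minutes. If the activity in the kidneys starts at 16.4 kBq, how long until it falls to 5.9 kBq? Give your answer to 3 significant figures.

1/t_eff = 1/t_phys + 1/t_biol = 1/20.4 + 1/22.7 = 0.093072 per minute.
t_eff = 20.4 × 22.7 / (20.4 + 22.7) ≈ 10.744 minutes.
n = log₂(16.4/5.9) ≈ 1.4749; t = 1.4749 × 10.744 ≈ 15.847 minutes.

15.8 minutes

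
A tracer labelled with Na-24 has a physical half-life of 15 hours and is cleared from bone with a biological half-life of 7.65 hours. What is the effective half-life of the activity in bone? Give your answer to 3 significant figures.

1/t_eff = 1/t_phys + 1/t_biol = 1/15 + 1/7.65 = 0.19739 per hour.
t_eff = 15 × 7.65 / (15 + 7.65) ≈ 5.0662 hours.

5.07 hours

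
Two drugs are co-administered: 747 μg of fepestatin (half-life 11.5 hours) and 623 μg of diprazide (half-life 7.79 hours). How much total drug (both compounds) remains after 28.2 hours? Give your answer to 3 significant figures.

187 μg

fepestatin: 747 × (1/2)^(28.2/11.5) = 747 × (1/2)^2.4522 ≈ 136.5 μg.
diprazide: 623 × (1/2)^(28.2/7.79) = 623 × (1/2)^3.62 ≈ 50.67 μg.
Total = 136.5 + 50.67 ≈ 187.17 μg.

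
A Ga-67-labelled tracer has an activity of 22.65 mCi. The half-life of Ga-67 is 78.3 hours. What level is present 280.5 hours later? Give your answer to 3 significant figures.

1.89 mCi

Number of half-lives: n = 280.5/78.3 ≈ 3.5824.
Remaining = 22.65 × (1/2)^3.5824 = 22.65 × 0.083483 ≈ 1.8909 mCi.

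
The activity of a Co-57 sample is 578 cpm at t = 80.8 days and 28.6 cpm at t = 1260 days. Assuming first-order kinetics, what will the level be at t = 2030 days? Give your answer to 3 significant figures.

Over Δt = 1260 − 80.8 = 1179.2 days, the level fell by a factor of 578/28.6 ≈ 20.21.
n = log₂(20.21) ≈ 4.337 half-lives, so t½ = 1179.2/4.337 ≈ 271.89 days.
From t = 1260 to t = 2030: 28.6 × (1/2)^((2030−1260)/271.89) ≈ 4.0166 cpm.

4.02 cpm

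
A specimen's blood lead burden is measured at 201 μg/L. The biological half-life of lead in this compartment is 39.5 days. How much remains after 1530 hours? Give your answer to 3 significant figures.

Convert the elapsed time: 1530 hours = 63.75 days.
Number of half-lives: n = 63.75/39.5 ≈ 1.6139.
Remaining = 201 × (1/2)^1.6139 = 201 × 0.32671 ≈ 65.668 μg/L.

65.7 μg/L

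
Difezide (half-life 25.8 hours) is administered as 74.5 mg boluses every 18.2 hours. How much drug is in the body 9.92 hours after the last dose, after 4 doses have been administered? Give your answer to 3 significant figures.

The 4 doses were given 64.52, 46.32, 28.12, 9.92 hours ago.
Total = 74.5·(1/2)^(64.52/25.8) + 74.5·(1/2)^(46.32/25.8) + 74.5·(1/2)^(28.12/25.8) + 74.5·(1/2)^(9.92/25.8)
      = 13.163 + 21.464 + 34.999 + 57.07 ≈ 126.7 mg.

127 mg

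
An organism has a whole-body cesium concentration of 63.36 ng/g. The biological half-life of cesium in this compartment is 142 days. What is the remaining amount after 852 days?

0.99 ng/g

Elapsed time is 6 half-lives (852/142).
Each half-life halves the amount: 63.36 × (1/2)^6 = 63.36/64 = 0.99 ng/g.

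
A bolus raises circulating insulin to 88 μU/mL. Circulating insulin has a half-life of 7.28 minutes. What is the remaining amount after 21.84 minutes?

11 μU/mL

Elapsed time is 3 half-lives (21.84/7.28).
Each half-life halves the amount: 88 × (1/2)^3 = 88/8 = 11 μU/mL.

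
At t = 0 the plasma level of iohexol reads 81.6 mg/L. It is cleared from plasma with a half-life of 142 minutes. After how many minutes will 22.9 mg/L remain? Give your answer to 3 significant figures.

260 minutes

Fraction remaining = 22.9/81.6 ≈ 0.28064.
n = log₂(81.6/22.9) = ln(3.5633)/ln 2 ≈ 1.8332 half-lives.
t = n × t½ = 1.8332 × 142 ≈ 260.32 minutes.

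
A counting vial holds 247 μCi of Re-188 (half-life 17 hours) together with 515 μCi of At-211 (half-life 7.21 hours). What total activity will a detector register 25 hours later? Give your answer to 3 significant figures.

136 μCi

Re-188: 247 × (1/2)^(25/17) = 247 × (1/2)^1.4706 ≈ 89.126 μCi.
At-211: 515 × (1/2)^(25/7.21) = 515 × (1/2)^3.4674 ≈ 46.56 μCi.
Total = 89.126 + 46.56 ≈ 135.69 μCi.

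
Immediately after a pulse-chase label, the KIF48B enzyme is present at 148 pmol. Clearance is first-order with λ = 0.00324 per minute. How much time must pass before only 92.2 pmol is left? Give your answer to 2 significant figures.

150 minutes

t½ = ln 2 / λ = 0.69315 / 0.00324 ≈ 213.93 minutes.
Fraction remaining = 92.2/148 ≈ 0.62297.
n = log₂(148/92.2) = ln(1.6052)/ln 2 ≈ 0.68276 half-lives.
t = n × t½ = 0.68276 × 213.93 ≈ 146.07 minutes.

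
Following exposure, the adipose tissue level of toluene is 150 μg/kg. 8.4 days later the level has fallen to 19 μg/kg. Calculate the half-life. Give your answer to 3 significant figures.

2.82 days

A/A₀ = 19/150 ≈ 0.12667.
n = log₂(7.8947) ≈ 2.9809 half-lives elapsed in 8.4 days.
t½ = 8.4/2.9809 ≈ 2.8179 days.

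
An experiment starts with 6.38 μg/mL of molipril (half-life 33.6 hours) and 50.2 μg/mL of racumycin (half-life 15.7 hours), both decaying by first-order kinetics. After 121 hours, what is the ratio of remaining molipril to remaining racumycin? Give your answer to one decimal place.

2.2

molipril: 6.38 × (1/2)^(121/33.6) = 6.38 × (1/2)^3.6012 ≈ 0.52572 μg/mL.
racumycin: 50.2 × (1/2)^(121/15.7) = 50.2 × (1/2)^7.707 ≈ 0.24025 μg/mL.
Ratio ≈ 0.52572 / 0.24025 ≈ 2.1882.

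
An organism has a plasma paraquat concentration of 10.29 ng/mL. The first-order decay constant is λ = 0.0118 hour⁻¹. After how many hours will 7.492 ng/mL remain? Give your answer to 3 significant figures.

t½ = ln 2 / λ = 0.69315 / 0.0118 ≈ 58.741 hours.
Fraction remaining = 7.492/10.29 ≈ 0.72809.
n = log₂(10.29/7.492) = ln(1.3735)/ln 2 ≈ 0.45782 half-lives.
t = n × t½ = 0.45782 × 58.741 ≈ 26.893 hours.

26.9 hours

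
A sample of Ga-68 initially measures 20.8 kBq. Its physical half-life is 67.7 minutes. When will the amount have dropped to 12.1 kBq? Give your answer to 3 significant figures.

Fraction remaining = 12.1/20.8 ≈ 0.58173.
n = log₂(20.8/12.1) = ln(1.719)/ln 2 ≈ 0.78158 half-lives.
t = n × t½ = 0.78158 × 67.7 ≈ 52.913 minutes.

52.9 minutes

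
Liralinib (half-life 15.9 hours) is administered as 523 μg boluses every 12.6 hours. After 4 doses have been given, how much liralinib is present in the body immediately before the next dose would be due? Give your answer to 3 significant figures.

635 μg

The 4 doses were given 50.4, 37.8, 25.2, 12.6 hours ago.
Total = 523·(1/2)^(50.4/15.9) + 523·(1/2)^(37.8/15.9) + 523·(1/2)^(25.2/15.9) + 523·(1/2)^(12.6/15.9)
      = 58.116 + 100.66 + 174.34 + 301.96 ≈ 635.07 μg.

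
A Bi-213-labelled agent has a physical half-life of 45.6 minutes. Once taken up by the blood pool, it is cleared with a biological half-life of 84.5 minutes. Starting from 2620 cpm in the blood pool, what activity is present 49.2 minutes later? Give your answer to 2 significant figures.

830 cpm

1/t_eff = 1/t_phys + 1/t_biol = 1/45.6 + 1/84.5 = 0.033764 per minute.
t_eff = 45.6 × 84.5 / (45.6 + 84.5) ≈ 29.617 minutes.
Remaining = 2620 × (1/2)^(49.2/29.617) = 2620 × (1/2)^1.6612 ≈ 828.38 cpm.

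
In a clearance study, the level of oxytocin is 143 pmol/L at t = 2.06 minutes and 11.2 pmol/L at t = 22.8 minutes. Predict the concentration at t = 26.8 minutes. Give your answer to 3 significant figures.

Over Δt = 22.8 − 2.06 = 20.74 minutes, the level fell by a factor of 143/11.2 ≈ 12.768.
n = log₂(12.768) ≈ 3.6744 half-lives, so t½ = 20.74/3.6744 ≈ 5.6444 minutes.
From t = 22.8 to t = 26.8: 11.2 × (1/2)^((26.8−22.8)/5.6444) ≈ 6.8531 pmol/L.

6.85 pmol/L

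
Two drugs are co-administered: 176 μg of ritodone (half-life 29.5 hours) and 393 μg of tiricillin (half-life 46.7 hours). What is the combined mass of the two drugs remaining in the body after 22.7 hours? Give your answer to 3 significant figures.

384 μg

ritodone: 176 × (1/2)^(22.7/29.5) = 176 × (1/2)^0.76949 ≈ 103.25 μg.
tiricillin: 393 × (1/2)^(22.7/46.7) = 393 × (1/2)^0.48608 ≈ 280.59 μg.
Total = 103.25 + 280.59 ≈ 383.83 μg.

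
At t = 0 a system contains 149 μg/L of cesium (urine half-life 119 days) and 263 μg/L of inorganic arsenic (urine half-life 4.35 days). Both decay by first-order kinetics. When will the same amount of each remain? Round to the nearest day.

4 days

Set 149·(1/2)^(t/119) = 263·(1/2)^(t/4.35).
Taking log₂: log₂(149/263) = t·(1/119 − 1/4.35).
log₂(0.56654) = -0.81975; 1/119 − 1/4.35 = -0.22148.
t = -0.81975 / -0.22148 ≈ 3.7012 days.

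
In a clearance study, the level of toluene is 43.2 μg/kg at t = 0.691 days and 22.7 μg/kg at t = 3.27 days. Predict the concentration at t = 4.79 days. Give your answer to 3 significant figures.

Over Δt = 3.27 − 0.691 = 2.579 days, the level fell by a factor of 43.2/22.7 ≈ 1.9031.
n = log₂(1.9031) ≈ 0.92834 half-lives, so t½ = 2.579/0.92834 ≈ 2.7781 days.
From t = 3.27 to t = 4.79: 22.7 × (1/2)^((4.79−3.27)/2.7781) ≈ 15.535 μg/kg.

15.5 μg/kg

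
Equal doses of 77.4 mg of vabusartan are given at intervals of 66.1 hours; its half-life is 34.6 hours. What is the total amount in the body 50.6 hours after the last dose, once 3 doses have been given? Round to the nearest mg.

The 3 doses were given 182.8, 116.7, 50.6 hours ago.
Total = 77.4·(1/2)^(182.8/34.6) + 77.4·(1/2)^(116.7/34.6) + 77.4·(1/2)^(50.6/34.6)
      = 1.9876 + 7.4717 + 28.087 ≈ 37.546 mg.

38 mg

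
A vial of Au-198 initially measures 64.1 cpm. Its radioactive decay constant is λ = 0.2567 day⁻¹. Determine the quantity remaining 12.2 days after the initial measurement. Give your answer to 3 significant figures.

2.80 cpm

t½ = ln 2 / λ = 0.69315 / 0.2567 ≈ 2.7002 days.
Number of half-lives: n = 12.2/2.7002 ≈ 4.5181.
Remaining = 64.1 × (1/2)^4.5181 = 64.1 × 0.043642 ≈ 2.7974 cpm.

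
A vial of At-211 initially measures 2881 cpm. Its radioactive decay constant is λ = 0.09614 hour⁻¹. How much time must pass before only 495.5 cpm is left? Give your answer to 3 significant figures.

18.3 hours

t½ = ln 2 / λ = 0.69315 / 0.09614 ≈ 7.2098 hours.
Fraction remaining = 495.5/2881 ≈ 0.17199.
n = log₂(2881/495.5) = ln(5.8143)/ln 2 ≈ 2.5396 half-lives.
t = n × t½ = 2.5396 × 7.2098 ≈ 18.31 hours.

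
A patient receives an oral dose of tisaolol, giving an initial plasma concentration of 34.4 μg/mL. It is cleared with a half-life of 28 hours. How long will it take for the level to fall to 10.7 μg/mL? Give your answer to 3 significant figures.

47.2 hours

Fraction remaining = 10.7/34.4 ≈ 0.31105.
n = log₂(34.4/10.7) = ln(3.215)/ln 2 ≈ 1.6848 half-lives.
t = n × t½ = 1.6848 × 28 ≈ 47.174 hours.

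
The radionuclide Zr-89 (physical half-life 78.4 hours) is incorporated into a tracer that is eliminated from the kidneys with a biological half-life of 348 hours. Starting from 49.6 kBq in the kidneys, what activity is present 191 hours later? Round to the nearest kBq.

1/t_eff = 1/t_phys + 1/t_biol = 1/78.4 + 1/348 = 0.015629 per hour.
t_eff = 78.4 × 348 / (78.4 + 348) ≈ 63.985 hours.
Remaining = 49.6 × (1/2)^(191/63.985) = 49.6 × (1/2)^2.9851 ≈ 6.2645 kBq.

6 kBq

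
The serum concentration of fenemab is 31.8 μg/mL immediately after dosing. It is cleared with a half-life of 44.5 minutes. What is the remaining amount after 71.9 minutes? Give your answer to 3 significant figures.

10.4 μg/mL

Number of half-lives: n = 71.9/44.5 ≈ 1.6157.
Remaining = 31.8 × (1/2)^1.6157 = 31.8 × 0.3263 ≈ 10.376 μg/mL.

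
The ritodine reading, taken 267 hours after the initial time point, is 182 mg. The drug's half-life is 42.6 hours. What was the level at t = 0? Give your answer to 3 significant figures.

14000 mg

Number of half-lives elapsed: n = 267/42.6 ≈ 6.2676.
A₀ = A × 2^n = 182 × 2^6.2676 = 182 × 77.044 ≈ 14022 mg.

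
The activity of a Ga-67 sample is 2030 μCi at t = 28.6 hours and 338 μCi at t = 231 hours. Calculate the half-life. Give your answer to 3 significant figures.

Over Δt = 231 − 28.6 = 202.4 hours, the level fell by a factor of 2030/338 ≈ 6.0059.
n = log₂(6.0059) ≈ 2.5864 half-lives, so t½ = 202.4/2.5864 ≈ 78.256 hours.

78.3 hours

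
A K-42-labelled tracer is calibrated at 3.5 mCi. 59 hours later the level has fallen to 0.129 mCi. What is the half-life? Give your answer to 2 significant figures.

A/A₀ = 0.129/3.5 ≈ 0.036857.
n = log₂(27.132) ≈ 4.7619 half-lives elapsed in 59 hours.
t½ = 59/4.7619 ≈ 12.39 hours.

12 hours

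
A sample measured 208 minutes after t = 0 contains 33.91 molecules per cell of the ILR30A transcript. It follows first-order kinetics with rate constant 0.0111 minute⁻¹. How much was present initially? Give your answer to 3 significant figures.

341 molecules per cell

t½ = ln 2 / λ = 0.69315 / 0.0111 ≈ 62.446 minutes.
Number of half-lives elapsed: n = 208/62.446 ≈ 3.3309.
A₀ = A × 2^n = 33.91 × 2^3.3309 = 33.91 × 10.062 ≈ 341.21 molecules per cell.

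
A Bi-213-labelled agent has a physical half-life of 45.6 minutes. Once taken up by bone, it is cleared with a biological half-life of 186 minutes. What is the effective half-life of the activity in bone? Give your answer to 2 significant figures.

1/t_eff = 1/t_phys + 1/t_biol = 1/45.6 + 1/186 = 0.027306 per minute.
t_eff = 45.6 × 186 / (45.6 + 186) ≈ 36.622 minutes.

37 minutes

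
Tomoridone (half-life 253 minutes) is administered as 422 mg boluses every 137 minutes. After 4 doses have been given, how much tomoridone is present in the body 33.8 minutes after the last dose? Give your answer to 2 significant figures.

960 mg

The 4 doses were given 444.8, 307.8, 170.8, 33.8 minutes ago.
Total = 422·(1/2)^(444.8/253) + 422·(1/2)^(307.8/253) + 422·(1/2)^(170.8/253) + 422·(1/2)^(33.8/253)
      = 124.76 + 181.58 + 264.29 + 384.68 ≈ 955.31 mg.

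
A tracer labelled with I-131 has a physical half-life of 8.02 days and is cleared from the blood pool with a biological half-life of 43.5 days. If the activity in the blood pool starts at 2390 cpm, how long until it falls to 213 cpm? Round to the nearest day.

24 days

1/t_eff = 1/t_phys + 1/t_biol = 1/8.02 + 1/43.5 = 0.14768 per day.
t_eff = 8.02 × 43.5 / (8.02 + 43.5) ≈ 6.7715 days.
n = log₂(2390/213) ≈ 3.4881; t = 3.4881 × 6.7715 ≈ 23.62 days.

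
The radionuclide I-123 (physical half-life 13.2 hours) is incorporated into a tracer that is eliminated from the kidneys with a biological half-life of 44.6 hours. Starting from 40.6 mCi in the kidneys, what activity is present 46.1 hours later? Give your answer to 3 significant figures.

1.76 mCi

1/t_eff = 1/t_phys + 1/t_biol = 1/13.2 + 1/44.6 = 0.098179 per hour.
t_eff = 13.2 × 44.6 / (13.2 + 44.6) ≈ 10.185 hours.
Remaining = 40.6 × (1/2)^(46.1/10.185) = 40.6 × (1/2)^4.5261 ≈ 1.7622 mCi.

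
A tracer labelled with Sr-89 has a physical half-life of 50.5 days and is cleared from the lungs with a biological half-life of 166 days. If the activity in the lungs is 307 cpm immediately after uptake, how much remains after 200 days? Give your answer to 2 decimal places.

8.56 cpm

1/t_eff = 1/t_phys + 1/t_biol = 1/50.5 + 1/166 = 0.025826 per day.
t_eff = 50.5 × 166 / (50.5 + 166) ≈ 38.721 days.
Remaining = 307 × (1/2)^(200/38.721) = 307 × (1/2)^5.1652 ≈ 8.5557 cpm.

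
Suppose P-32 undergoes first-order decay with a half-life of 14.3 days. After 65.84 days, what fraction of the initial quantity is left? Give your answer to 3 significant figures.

n = 65.84/14.3 ≈ 4.6042 half-lives.
Fraction remaining = (1/2)^4.6042 ≈ 0.041115.

0.0411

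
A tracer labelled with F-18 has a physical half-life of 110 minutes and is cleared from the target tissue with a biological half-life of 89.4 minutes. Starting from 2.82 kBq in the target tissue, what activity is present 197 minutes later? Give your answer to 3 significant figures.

0.177 kBq

1/t_eff = 1/t_phys + 1/t_biol = 1/110 + 1/89.4 = 0.020277 per minute.
t_eff = 110 × 89.4 / (110 + 89.4) ≈ 49.318 minutes.
Remaining = 2.82 × (1/2)^(197/49.318) = 2.82 × (1/2)^3.9945 ≈ 0.17692 kBq.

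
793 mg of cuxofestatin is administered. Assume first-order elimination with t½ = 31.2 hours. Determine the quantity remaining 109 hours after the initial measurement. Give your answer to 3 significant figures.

Number of half-lives: n = 109/31.2 ≈ 3.4936.
Remaining = 793 × (1/2)^3.4936 = 793 × 0.088782 ≈ 70.404 mg.

70.4 mg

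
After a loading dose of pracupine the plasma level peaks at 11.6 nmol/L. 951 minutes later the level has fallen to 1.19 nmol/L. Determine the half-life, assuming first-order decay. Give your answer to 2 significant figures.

A/A₀ = 1.19/11.6 ≈ 0.10259.
n = log₂(9.7479) ≈ 3.2851 half-lives elapsed in 951 minutes.
t½ = 951/3.2851 ≈ 289.49 minutes.

290 minutes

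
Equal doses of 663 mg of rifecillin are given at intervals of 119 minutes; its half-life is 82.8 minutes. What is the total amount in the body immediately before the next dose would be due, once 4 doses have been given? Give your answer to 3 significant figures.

381 mg

The 4 doses were given 476, 357, 238, 119 minutes ago.
Total = 663·(1/2)^(476/82.8) + 663·(1/2)^(357/82.8) + 663·(1/2)^(238/82.8) + 663·(1/2)^(119/82.8)
      = 12.33 + 33.388 + 90.414 + 244.84 ≈ 380.97 mg.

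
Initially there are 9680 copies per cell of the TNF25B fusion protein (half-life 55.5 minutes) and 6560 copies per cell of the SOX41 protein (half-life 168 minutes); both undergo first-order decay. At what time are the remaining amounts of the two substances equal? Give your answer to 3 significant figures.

46.5 minutes

Set 9680·(1/2)^(t/55.5) = 6560·(1/2)^(t/168).
Taking log₂: log₂(9680/6560) = t·(1/55.5 − 1/168).
log₂(1.4756) = 0.56131; 1/55.5 − 1/168 = 0.012066.
t = 0.56131 / 0.012066 ≈ 46.521 minutes.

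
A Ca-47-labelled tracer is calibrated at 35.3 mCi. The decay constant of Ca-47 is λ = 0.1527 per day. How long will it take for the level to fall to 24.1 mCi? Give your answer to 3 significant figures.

2.50 days

t½ = ln 2 / λ = 0.69315 / 0.1527 ≈ 4.5393 days.
Fraction remaining = 24.1/35.3 ≈ 0.68272.
n = log₂(35.3/24.1) = ln(1.4647)/ln 2 ≈ 0.55064 half-lives.
t = n × t½ = 0.55064 × 4.5393 ≈ 2.4995 days.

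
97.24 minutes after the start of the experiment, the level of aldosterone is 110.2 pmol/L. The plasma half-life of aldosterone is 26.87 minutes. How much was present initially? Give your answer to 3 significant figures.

Number of half-lives elapsed: n = 97.24/26.87 ≈ 3.6189.
A₀ = A × 2^n = 110.2 × 2^3.6189 = 110.2 × 12.286 ≈ 1353.9 pmol/L.

1350 pmol/L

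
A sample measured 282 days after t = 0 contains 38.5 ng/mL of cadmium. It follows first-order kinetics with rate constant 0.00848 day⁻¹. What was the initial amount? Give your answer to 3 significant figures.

t½ = ln 2 / λ = 0.69315 / 0.00848 ≈ 81.739 days.
Number of half-lives elapsed: n = 282/81.739 ≈ 3.45.
A₀ = A × 2^n = 38.5 × 2^3.45 = 38.5 × 10.928 ≈ 420.74 ng/mL.

421 ng/mL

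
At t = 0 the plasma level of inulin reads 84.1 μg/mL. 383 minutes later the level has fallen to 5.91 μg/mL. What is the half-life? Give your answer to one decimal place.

100.0 minutes

A/A₀ = 5.91/84.1 ≈ 0.070273.
n = log₂(14.23) ≈ 3.8309 half-lives elapsed in 383 minutes.
t½ = 383/3.8309 ≈ 99.977 minutes.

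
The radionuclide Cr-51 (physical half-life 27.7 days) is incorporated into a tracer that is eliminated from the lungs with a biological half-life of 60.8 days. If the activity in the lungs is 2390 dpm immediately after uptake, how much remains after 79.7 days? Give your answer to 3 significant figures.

131 dpm

1/t_eff = 1/t_phys + 1/t_biol = 1/27.7 + 1/60.8 = 0.052548 per day.
t_eff = 27.7 × 60.8 / (27.7 + 60.8) ≈ 19.03 days.
Remaining = 2390 × (1/2)^(79.7/19.03) = 2390 × (1/2)^4.1881 ≈ 131.11 dpm.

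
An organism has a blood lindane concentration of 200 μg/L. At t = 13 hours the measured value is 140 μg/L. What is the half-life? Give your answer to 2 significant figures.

A/A₀ = 140/200 ≈ 0.7.
n = log₂(1.4286) ≈ 0.51457 half-lives elapsed in 13 hours.
t½ = 13/0.51457 ≈ 25.264 hours.

25 hours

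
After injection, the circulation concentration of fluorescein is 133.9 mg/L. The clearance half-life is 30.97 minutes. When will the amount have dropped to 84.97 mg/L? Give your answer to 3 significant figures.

Fraction remaining = 84.97/133.9 ≈ 0.63458.
n = log₂(133.9/84.97) = ln(1.5759)/ln 2 ≈ 0.65613 half-lives.
t = n × t½ = 0.65613 × 30.97 ≈ 20.32 minutes.

20.3 minutes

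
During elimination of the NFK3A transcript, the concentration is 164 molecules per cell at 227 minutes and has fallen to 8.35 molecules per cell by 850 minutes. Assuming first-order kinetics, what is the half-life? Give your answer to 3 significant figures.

Over Δt = 850 − 227 = 623 minutes, the level fell by a factor of 164/8.35 ≈ 19.641.
n = log₂(19.641) ≈ 4.2958 half-lives, so t½ = 623/4.2958 ≈ 145.03 minutes.

145 minutes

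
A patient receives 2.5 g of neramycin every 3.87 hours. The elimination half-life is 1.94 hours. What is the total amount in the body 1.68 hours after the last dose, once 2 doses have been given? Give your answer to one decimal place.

The 2 doses were given 5.55, 1.68 hours ago.
Total = 2.5·(1/2)^(5.55/1.94) + 2.5·(1/2)^(1.68/1.94)
      = 0.34415 + 1.3717 ≈ 1.7158 g.

1.7 g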